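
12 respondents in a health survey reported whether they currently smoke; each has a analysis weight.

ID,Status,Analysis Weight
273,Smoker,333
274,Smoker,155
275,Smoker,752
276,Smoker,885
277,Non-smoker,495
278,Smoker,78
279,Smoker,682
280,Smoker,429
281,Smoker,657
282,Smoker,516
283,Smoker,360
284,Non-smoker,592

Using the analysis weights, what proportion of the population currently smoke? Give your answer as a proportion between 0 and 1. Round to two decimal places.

0.82

Sum of weights for 'Smoker' = 333 + 155 + 752 + 885 + 78 + 682 + 429 + 657 + 516 + 360 = 4847
Total weight = 333 + 155 + 752 + 885 + 495 + 78 + 682 + 429 + 657 + 516 + 360 + 592 = 5934
Weighted proportion = 4847 / 5934 = 0.81681834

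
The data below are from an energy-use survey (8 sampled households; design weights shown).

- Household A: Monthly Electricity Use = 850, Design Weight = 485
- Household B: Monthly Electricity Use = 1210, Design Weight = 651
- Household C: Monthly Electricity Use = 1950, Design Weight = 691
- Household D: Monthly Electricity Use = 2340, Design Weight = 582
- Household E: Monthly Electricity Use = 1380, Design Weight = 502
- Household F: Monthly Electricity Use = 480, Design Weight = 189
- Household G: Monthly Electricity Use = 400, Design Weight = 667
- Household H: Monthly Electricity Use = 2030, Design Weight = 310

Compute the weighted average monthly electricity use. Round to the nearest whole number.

Weighted sum = 850×485 + 1210×651 + 1950×691 + 2340×582 + 1380×502 + 480×189 + 400×667 + 2030×310
  = 412250 + 787710 + 1347450 + 1361880 + 692760 + 90720 + 266800 + 629300 = 5588870
Sum of weights = 485 + 651 + 691 + 582 + 502 + 189 + 667 + 310 = 4077
Weighted mean = 5588870 / 4077 = 1370.829

1371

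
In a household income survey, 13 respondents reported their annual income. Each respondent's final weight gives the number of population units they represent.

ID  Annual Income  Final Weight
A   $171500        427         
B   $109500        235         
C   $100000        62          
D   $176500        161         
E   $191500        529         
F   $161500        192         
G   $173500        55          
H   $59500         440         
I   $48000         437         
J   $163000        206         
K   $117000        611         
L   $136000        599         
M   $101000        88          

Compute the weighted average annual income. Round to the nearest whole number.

128156

Weighted sum = 518006500
Sum of weights = 4042
Weighted mean = 518006500 / 4042 = 128155.99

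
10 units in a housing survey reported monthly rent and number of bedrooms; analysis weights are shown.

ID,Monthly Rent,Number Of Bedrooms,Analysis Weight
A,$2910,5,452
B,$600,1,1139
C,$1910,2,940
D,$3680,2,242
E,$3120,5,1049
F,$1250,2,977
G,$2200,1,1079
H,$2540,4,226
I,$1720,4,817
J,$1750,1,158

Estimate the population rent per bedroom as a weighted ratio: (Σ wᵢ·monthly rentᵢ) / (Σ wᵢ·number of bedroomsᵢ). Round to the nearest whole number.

752

Σ wᵢ·y = 2910×452 + 600×1139 + 1910×940 + 3680×242 + 3120×1049 + 1250×977 + 2200×1079 + 2540×226 + 1720×817 + 1750×158
  = 1315320 + 683400 + 1795400 + 890560 + 3272880 + 1221250 + 2373800 + 574040 + 1405240 + 276500 = 13808390
Σ wᵢ·x = 18371
Ratio = 13808390 / 18371 = 751.64063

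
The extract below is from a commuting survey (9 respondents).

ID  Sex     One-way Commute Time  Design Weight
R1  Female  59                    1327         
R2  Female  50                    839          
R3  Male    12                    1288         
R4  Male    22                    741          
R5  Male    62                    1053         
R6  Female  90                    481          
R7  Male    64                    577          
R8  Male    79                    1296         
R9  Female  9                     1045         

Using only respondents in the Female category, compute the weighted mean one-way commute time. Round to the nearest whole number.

47

Female rows: R1, R2, R6, R9
Weighted sum = 59×1327 + 50×839 + 90×481 + 9×1045
  = 78293 + 41950 + 43290 + 9405 = 172938
Sum of weights = 1327 + 839 + 481 + 1045 = 3692
Weighted mean = 172938 / 3692 = 46.841278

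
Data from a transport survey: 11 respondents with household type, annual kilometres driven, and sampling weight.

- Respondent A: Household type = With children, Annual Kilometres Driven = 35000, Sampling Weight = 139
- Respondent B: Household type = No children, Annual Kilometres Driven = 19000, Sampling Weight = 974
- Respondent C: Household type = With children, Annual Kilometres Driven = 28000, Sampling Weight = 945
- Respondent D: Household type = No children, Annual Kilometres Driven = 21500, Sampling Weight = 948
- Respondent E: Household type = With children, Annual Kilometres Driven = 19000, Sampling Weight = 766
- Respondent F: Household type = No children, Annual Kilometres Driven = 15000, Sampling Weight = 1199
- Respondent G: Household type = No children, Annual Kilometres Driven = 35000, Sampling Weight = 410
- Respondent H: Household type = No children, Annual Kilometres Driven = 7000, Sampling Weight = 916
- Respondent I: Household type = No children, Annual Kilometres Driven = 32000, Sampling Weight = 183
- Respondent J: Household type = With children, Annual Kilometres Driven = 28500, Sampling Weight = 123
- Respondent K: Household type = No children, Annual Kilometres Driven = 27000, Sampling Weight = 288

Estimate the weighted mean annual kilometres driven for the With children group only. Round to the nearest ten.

With children rows: A, C, E, J
Weighted sum = 35000×139 + 28000×945 + 19000×766 + 28500×123
  = 4865000 + 26460000 + 14554000 + 3505500 = 49384500
Sum of weights = 139 + 945 + 766 + 123 = 1973
Weighted mean = 49384500 / 1973 = 25030.157

25030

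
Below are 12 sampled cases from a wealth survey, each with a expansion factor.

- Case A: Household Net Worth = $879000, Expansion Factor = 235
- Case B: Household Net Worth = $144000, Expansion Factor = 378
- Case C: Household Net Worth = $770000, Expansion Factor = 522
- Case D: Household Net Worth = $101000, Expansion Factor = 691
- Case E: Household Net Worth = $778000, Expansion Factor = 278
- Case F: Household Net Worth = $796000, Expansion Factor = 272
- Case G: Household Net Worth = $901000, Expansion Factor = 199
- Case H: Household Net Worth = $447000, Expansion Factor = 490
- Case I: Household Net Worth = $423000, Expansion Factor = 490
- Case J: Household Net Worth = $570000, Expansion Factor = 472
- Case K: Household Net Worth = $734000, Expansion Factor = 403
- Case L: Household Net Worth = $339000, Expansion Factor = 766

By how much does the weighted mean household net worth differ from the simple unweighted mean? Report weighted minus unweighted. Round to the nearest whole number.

-73954

Unweighted sum = 6882000
Unweighted mean = 6882000 / 12 = 573500
Weighted sum = 879000×235 + 144000×378 + 770000×522 + 101000×691 + 778000×278 + 796000×272 + 901000×199 + 447000×490 + 423000×490 + 570000×472 + 734000×403 + 339000×766
  = 206565000 + 54432000 + 401940000 + 69791000 + 216284000 + 216512000 + 179299000 + 219030000 + 207270000 + 269040000 + 295802000 + 259674000 = 2595639000
Sum of weights = 235 + 378 + 522 + 691 + 278 + 272 + 199 + 490 + 490 + 472 + 403 + 766 = 5196
Weighted mean = 2595639000 / 5196 = 499545.61
Difference (weighted minus unweighted) = -73954.388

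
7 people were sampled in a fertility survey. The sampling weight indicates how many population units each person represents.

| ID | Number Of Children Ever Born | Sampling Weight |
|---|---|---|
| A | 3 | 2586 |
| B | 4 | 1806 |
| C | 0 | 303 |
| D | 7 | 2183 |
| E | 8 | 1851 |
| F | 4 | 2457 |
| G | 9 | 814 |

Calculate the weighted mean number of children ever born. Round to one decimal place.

Weighted sum = 3×2586 + 4×1806 + 0×303 + 7×2183 + 8×1851 + 4×2457 + 9×814
  = 7758 + 7224 + 0 + 15281 + 14808 + 9828 + 7326 = 62225
Sum of weights = 2586 + 1806 + 303 + 2183 + 1851 + 2457 + 814 = 12000
Weighted mean = 62225 / 12000 = 5.1854167

5.2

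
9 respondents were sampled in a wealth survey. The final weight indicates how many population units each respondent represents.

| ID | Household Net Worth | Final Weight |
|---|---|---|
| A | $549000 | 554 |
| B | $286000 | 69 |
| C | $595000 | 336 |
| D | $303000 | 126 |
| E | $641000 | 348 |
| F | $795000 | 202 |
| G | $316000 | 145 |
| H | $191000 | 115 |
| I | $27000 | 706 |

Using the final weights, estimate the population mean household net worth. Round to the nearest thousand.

397000

Weighted sum = 549000×554 + 286000×69 + 595000×336 + 303000×126 + 641000×348 + 795000×202 + 316000×145 + 191000×115 + 27000×706
  = 304146000 + 19734000 + 199920000 + 38178000 + 223068000 + 160590000 + 45820000 + 21965000 + 19062000 = 1032483000
Sum of weights = 554 + 69 + 336 + 126 + 348 + 202 + 145 + 115 + 706 = 2601
Weighted mean = 1032483000 / 2601 = 396956.17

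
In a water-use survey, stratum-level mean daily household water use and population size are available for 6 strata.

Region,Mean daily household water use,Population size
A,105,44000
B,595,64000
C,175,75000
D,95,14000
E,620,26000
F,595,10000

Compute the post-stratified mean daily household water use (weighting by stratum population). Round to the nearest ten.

340

Σ Nₕ·x̄ₕ = 105×44000 + 595×64000 + 175×75000 + 95×14000 + 620×26000 + 595×10000
  = 79225000
Σ Nₕ = 44000 + 64000 + 75000 + 14000 + 26000 + 10000 = 233000
Overall mean = 79225000 / 233000 = 340.02146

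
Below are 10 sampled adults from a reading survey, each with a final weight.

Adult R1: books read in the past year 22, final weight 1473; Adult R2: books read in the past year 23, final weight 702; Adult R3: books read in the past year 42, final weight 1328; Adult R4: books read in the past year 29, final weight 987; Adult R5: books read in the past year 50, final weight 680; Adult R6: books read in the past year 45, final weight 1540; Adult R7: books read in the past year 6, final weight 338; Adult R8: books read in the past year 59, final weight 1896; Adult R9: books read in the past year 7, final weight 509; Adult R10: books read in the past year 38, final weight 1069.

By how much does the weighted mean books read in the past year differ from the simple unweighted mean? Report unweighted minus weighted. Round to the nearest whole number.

Unweighted sum = 22 + 23 + 42 + 29 + 50 + 45 + 6 + 59 + 7 + 38 = 321
Unweighted mean = 321 / 10 = 32.1
Weighted sum = 22×1473 + 23×702 + 42×1328 + 29×987 + 50×680 + 45×1540 + 6×338 + 59×1896 + 7×509 + 38×1069
  = 32406 + 16146 + 55776 + 28623 + 34000 + 69300 + 2028 + 111864 + 3563 + 40622 = 394328
Sum of weights = 10522
Weighted mean = 394328 / 10522 = 37.476525
Difference (unweighted minus weighted) = -5.3765254

-5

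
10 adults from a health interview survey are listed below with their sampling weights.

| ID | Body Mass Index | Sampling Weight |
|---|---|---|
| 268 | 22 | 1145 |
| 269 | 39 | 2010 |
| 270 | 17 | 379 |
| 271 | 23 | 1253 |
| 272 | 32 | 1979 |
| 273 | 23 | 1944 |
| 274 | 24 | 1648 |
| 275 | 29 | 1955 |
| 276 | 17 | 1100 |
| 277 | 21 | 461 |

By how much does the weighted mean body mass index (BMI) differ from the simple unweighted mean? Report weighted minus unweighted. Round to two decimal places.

Unweighted sum = 22 + 39 + 17 + 23 + 32 + 23 + 24 + 29 + 17 + 21 = 247
Unweighted mean = 247 / 10 = 24.7
Weighted sum = 22×1145 + 39×2010 + 17×379 + 23×1253 + 32×1979 + 23×1944 + 24×1648 + 29×1955 + 17×1100 + 21×461
  = 371510
Sum of weights = 1145 + 2010 + 379 + 1253 + 1979 + 1944 + 1648 + 1955 + 1100 + 461 = 13874
Weighted mean = 371510 / 13874 = 26.777425
Difference (weighted minus unweighted) = 2.0774254

2.08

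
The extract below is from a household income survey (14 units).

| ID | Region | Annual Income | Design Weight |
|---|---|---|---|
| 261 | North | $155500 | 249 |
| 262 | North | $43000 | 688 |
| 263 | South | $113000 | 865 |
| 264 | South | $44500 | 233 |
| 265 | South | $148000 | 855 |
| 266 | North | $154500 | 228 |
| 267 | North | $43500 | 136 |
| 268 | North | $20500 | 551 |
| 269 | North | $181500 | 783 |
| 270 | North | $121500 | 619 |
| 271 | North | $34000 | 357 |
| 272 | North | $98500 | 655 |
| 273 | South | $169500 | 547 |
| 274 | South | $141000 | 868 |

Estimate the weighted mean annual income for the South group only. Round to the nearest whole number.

133539

South rows: 263, 264, 265, 273, 274
Weighted sum = 113000×865 + 44500×233 + 148000×855 + 169500×547 + 141000×868
  = 97745000 + 10368500 + 126540000 + 92716500 + 122388000 = 449758000
Sum of weights = 865 + 233 + 855 + 547 + 868 = 3368
Weighted mean = 449758000 / 3368 = 133538.6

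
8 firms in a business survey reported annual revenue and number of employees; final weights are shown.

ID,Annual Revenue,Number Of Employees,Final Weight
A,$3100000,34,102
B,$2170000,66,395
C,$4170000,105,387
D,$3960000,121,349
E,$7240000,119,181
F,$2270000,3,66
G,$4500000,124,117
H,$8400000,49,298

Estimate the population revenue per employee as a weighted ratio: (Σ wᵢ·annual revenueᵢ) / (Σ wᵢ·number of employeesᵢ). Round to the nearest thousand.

53000

Σ wᵢ·y = 3100000×102 + 2170000×395 + 4170000×387 + 3960000×349 + 7240000×181 + 2270000×66 + 4500000×117 + 8400000×298
  = 316200000 + 857150000 + 1613790000 + 1382040000 + 1310440000 + 149820000 + 526500000 + 2503200000 = 8659140000
Σ wᵢ·x = 34×102 + 66×395 + 105×387 + 121×349 + 119×181 + 3×66 + 124×117 + 49×298
  = 3468 + 26070 + 40635 + 42229 + 21539 + 198 + 14508 + 14602 = 163249
Ratio = 8659140000 / 163249 = 53042.53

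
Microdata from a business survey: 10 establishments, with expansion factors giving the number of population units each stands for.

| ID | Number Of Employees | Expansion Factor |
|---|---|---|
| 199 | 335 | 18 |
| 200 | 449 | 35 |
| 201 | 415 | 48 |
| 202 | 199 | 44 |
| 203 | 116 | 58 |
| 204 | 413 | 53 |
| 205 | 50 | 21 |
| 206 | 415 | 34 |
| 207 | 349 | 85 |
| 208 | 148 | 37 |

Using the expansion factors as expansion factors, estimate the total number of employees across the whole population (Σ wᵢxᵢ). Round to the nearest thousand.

129000

Weighted total = 335×18 + 449×35 + 415×48 + 199×44 + 116×58 + 413×53 + 50×21 + 415×34 + 349×85 + 148×37
  = 129339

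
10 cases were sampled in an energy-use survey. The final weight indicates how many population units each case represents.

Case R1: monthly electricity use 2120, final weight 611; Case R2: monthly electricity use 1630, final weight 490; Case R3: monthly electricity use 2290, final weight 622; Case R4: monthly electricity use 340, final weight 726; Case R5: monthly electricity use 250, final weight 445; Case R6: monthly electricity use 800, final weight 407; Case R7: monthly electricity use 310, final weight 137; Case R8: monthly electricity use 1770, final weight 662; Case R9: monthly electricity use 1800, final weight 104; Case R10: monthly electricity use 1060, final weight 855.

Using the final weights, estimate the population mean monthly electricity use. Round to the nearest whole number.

1287

Weighted sum = 6509800
Sum of weights = 5059
Weighted mean = 6509800 / 5059 = 1286.776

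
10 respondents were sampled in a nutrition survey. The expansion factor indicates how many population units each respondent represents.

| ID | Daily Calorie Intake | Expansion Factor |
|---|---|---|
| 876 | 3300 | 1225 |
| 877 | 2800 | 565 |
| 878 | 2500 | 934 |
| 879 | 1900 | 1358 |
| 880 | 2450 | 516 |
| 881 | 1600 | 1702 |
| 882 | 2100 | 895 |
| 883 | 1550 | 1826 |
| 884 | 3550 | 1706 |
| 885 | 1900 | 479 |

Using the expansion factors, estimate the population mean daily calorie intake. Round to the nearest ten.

2340

Weighted sum = 3300×1225 + 2800×565 + 2500×934 + 1900×1358 + 2450×516 + 1600×1702 + 2100×895 + 1550×1826 + 3550×1706 + 1900×479
  = 4042500 + 1582000 + 2335000 + 2580200 + 1264200 + 2723200 + 1879500 + 2830300 + 6056300 + 910100 = 26203300
Sum of weights = 1225 + 565 + 934 + 1358 + 516 + 1702 + 895 + 1826 + 1706 + 479 = 11206
Weighted mean = 26203300 / 11206 = 2338.3277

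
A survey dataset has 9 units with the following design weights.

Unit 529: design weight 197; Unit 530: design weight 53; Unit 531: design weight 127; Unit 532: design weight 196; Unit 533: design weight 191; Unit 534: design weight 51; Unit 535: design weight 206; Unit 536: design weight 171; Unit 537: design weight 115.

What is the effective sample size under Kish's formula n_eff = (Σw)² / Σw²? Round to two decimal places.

Σ wᵢ = 197 + 53 + 127 + 196 + 191 + 51 + 206 + 171 + 115 = 1307
Σ wᵢ² = 38809 + 2809 + 16129 + 38416 + 36481 + 2601 + 42436 + 29241 + 13225 = 220147
n_eff = 1307² / 220147 = 1708249 / 220147 = 7.7595834

7.76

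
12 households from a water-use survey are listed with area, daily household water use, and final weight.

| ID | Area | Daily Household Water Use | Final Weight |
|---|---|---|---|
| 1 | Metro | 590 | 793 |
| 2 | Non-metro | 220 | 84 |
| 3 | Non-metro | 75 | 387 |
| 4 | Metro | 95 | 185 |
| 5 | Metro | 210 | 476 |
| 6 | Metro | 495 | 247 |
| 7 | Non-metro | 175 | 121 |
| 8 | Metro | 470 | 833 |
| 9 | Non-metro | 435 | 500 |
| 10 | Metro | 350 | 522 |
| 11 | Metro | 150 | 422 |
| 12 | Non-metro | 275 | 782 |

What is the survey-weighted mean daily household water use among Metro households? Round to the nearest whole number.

Metro rows: 1, 4, 5, 6, 8, 10, 11
Weighted sum = 590×793 + 95×185 + 210×476 + 495×247 + 470×833 + 350×522 + 150×422
  = 467870 + 17575 + 99960 + 122265 + 391510 + 182700 + 63300 = 1345180
Sum of weights = 3478
Weighted mean = 1345180 / 3478 = 386.76826

387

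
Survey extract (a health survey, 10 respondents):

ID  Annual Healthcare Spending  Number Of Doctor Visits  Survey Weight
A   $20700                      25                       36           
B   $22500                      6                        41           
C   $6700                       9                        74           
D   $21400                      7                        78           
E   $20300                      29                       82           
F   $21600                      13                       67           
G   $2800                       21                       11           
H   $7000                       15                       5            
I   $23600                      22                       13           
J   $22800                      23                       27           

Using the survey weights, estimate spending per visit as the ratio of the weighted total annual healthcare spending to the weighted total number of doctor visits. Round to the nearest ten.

1160

Σ wᵢ·y = 7932700
Σ wᵢ·x = 25×36 + 6×41 + 9×74 + 7×78 + 29×82 + 13×67 + 21×11 + 15×5 + 22×13 + 23×27
  = 900 + 246 + 666 + 546 + 2378 + 871 + 231 + 75 + 286 + 621 = 6820
Ratio = 7932700 / 6820 = 1163.1525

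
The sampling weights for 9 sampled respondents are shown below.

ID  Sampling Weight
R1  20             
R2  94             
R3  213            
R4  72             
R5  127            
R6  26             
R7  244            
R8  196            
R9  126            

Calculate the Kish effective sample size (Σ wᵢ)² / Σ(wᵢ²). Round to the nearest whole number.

Σ wᵢ = 20 + 94 + 213 + 72 + 127 + 26 + 244 + 196 + 126 = 1118
Σ wᵢ² = 400 + 8836 + 45369 + 5184 + 16129 + 676 + 59536 + 38416 + 15876 = 190422
n_eff = 1118² / 190422 = 1249924 / 190422 = 6.5639684

7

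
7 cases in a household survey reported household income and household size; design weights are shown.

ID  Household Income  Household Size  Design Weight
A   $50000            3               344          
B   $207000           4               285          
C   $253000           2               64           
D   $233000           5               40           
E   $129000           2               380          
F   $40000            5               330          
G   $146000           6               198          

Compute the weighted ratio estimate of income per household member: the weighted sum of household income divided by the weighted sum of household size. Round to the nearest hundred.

31600

Σ wᵢ·y = 50000×344 + 207000×285 + 253000×64 + 233000×40 + 129000×380 + 40000×330 + 146000×198
  = 192835000
Σ wᵢ·x = 6098
Ratio = 192835000 / 6098 = 31622.663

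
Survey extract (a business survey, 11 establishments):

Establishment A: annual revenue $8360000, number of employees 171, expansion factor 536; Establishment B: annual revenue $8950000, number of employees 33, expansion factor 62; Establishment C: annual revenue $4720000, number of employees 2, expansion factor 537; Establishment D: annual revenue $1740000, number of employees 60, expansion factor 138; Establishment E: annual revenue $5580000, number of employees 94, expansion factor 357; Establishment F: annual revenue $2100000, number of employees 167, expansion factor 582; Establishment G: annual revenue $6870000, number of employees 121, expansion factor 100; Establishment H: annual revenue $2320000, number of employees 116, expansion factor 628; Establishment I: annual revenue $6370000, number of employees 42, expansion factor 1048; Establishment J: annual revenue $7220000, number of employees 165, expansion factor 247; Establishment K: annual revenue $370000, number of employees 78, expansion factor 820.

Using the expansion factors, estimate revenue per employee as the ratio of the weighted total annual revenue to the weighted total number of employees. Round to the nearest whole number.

Σ wᵢ·y = 8360000×536 + 8950000×62 + 4720000×537 + 1740000×138 + 5580000×357 + 2100000×582 + 6870000×100 + 2320000×628 + 6370000×1048 + 7220000×247 + 370000×820
  = 21931340000
Σ wᵢ·x = 171×536 + 33×62 + 2×537 + 60×138 + 94×357 + 167×582 + 121×100 + 116×628 + 42×1048 + 165×247 + 78×820
  = 91656 + 2046 + 1074 + 8280 + 33558 + 97194 + 12100 + 72848 + 44016 + 40755 + 63960 = 467487
Ratio = 21931340000 / 467487 = 46913.262

46913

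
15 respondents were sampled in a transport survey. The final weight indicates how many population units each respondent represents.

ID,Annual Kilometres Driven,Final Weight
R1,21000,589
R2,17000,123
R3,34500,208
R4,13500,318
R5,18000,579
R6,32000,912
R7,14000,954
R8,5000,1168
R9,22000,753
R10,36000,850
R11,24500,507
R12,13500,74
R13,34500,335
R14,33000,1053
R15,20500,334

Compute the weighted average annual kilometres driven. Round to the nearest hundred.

22700

Weighted sum = 198471000
Sum of weights = 8757
Weighted mean = 198471000 / 8757 = 22664.269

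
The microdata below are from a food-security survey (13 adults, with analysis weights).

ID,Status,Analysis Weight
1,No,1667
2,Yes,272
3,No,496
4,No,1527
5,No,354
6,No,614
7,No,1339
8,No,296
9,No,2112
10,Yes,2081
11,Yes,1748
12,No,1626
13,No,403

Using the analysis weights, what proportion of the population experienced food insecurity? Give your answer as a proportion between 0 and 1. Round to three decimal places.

0.282

Sum of weights for 'Yes' = 272 + 2081 + 1748 = 4101
Total weight = 14535
Weighted proportion = 4101 / 14535 = 0.28214654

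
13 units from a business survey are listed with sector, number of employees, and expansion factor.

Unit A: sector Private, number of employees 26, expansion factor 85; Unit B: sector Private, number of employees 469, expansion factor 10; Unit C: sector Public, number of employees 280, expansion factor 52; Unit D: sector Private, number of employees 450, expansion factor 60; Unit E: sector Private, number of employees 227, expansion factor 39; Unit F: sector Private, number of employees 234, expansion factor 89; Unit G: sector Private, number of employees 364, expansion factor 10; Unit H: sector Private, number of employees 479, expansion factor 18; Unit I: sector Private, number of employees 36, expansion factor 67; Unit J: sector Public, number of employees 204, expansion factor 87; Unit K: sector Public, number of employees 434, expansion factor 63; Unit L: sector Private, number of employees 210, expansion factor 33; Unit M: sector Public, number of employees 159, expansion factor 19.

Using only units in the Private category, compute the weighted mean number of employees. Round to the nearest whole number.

207

Private rows: A, B, D, E, F, G, H, I, L
Weighted sum = 26×85 + 469×10 + 450×60 + 227×39 + 234×89 + 364×10 + 479×18 + 36×67 + 210×33
  = 85183
Sum of weights = 85 + 10 + 60 + 39 + 89 + 10 + 18 + 67 + 33 = 411
Weighted mean = 85183 / 411 = 207.25791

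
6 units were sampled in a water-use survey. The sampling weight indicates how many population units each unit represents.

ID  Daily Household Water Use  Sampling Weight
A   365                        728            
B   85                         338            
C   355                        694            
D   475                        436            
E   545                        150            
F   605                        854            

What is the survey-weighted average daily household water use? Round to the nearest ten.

Weighted sum = 365×728 + 85×338 + 355×694 + 475×436 + 545×150 + 605×854
  = 265720 + 28730 + 246370 + 207100 + 81750 + 516670 = 1346340
Sum of weights = 728 + 338 + 694 + 436 + 150 + 854 = 3200
Weighted mean = 1346340 / 3200 = 420.73125

420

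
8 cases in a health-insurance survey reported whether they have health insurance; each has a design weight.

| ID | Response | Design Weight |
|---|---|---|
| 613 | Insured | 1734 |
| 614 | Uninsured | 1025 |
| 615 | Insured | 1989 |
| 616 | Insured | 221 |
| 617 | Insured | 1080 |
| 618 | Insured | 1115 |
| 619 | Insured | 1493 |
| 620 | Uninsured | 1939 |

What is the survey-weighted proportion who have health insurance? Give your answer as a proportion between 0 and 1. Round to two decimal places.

0.72

Sum of weights for 'Insured' = 1734 + 1989 + 221 + 1080 + 1115 + 1493 = 7632
Total weight = 1734 + 1025 + 1989 + 221 + 1080 + 1115 + 1493 + 1939 = 10596
Weighted proportion = 7632 / 10596 = 0.7202718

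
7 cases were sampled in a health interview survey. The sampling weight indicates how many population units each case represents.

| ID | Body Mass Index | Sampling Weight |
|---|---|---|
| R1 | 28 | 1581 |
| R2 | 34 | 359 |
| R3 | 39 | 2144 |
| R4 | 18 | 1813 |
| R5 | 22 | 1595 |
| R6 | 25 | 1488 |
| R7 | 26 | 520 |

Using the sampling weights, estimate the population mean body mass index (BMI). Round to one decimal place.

Weighted sum = 258534
Sum of weights = 1581 + 359 + 2144 + 1813 + 1595 + 1488 + 520 = 9500
Weighted mean = 258534 / 9500 = 27.214105

27.2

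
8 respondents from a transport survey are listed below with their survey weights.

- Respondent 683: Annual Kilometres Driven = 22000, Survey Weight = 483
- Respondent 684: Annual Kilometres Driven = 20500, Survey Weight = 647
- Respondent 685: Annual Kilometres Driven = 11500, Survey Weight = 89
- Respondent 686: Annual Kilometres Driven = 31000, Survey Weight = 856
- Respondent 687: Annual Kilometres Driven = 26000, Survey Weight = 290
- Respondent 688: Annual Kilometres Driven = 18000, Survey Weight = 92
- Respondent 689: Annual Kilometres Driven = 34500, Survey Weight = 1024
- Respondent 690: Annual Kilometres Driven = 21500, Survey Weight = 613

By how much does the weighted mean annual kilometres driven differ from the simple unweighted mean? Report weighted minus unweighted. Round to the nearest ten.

3540

Unweighted sum = 185000
Unweighted mean = 185000 / 8 = 23125
Weighted sum = 22000×483 + 20500×647 + 11500×89 + 31000×856 + 26000×290 + 18000×92 + 34500×1024 + 21500×613
  = 109152500
Sum of weights = 483 + 647 + 89 + 856 + 290 + 92 + 1024 + 613 = 4094
Weighted mean = 109152500 / 4094 = 26661.578
Difference (weighted minus unweighted) = 3536.5779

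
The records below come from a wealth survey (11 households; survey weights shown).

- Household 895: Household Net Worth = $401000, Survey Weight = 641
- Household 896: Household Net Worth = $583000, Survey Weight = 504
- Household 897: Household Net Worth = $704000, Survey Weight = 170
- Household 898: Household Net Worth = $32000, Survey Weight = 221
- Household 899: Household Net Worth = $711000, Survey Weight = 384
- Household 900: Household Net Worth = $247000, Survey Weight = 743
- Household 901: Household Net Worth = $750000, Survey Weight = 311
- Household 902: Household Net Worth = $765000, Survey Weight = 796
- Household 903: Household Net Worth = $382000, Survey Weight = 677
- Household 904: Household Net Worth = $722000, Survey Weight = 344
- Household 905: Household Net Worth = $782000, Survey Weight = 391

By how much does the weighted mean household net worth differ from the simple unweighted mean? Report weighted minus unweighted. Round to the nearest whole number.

Unweighted sum = 401000 + 583000 + 704000 + 32000 + 711000 + 247000 + 750000 + 765000 + 382000 + 722000 + 782000 = 6079000
Unweighted mean = 6079000 / 11 = 552636.36
Weighted sum = 401000×641 + 583000×504 + 704000×170 + 32000×221 + 711000×384 + 247000×743 + 750000×311 + 765000×796 + 382000×677 + 722000×344 + 782000×391
  = 257041000 + 293832000 + 119680000 + 7072000 + 273024000 + 183521000 + 233250000 + 608940000 + 258614000 + 248368000 + 305762000 = 2789104000
Sum of weights = 641 + 504 + 170 + 221 + 384 + 743 + 311 + 796 + 677 + 344 + 391 = 5182
Weighted mean = 2789104000 / 5182 = 538229.26
Difference (weighted minus unweighted) = -14407.109

-14407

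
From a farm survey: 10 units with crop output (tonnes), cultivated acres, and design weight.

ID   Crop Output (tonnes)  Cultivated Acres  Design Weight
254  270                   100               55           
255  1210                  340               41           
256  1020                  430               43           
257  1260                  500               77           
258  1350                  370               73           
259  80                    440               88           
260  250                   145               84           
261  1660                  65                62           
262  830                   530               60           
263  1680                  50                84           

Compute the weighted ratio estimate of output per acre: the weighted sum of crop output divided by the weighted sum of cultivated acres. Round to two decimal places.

3.22

Σ wᵢ·y = 270×55 + 1210×41 + 1020×43 + 1260×77 + 1350×73 + 80×88 + 250×84 + 1660×62 + 830×60 + 1680×84
  = 14850 + 49610 + 43860 + 97020 + 98550 + 7040 + 21000 + 102920 + 49800 + 141120 = 625770
Σ wᵢ·x = 194370
Ratio = 625770 / 194370 = 3.2194783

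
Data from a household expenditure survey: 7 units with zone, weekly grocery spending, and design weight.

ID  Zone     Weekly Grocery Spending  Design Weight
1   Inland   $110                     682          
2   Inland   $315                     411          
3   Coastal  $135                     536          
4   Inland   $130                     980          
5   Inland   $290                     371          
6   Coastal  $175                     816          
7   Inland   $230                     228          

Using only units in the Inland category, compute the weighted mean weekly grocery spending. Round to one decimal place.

Inland rows: 1, 2, 4, 5, 7
Weighted sum = 110×682 + 315×411 + 130×980 + 290×371 + 230×228
  = 75020 + 129465 + 127400 + 107590 + 52440 = 491915
Sum of weights = 682 + 411 + 980 + 371 + 228 = 2672
Weighted mean = 491915 / 2672 = 184.09993

184.1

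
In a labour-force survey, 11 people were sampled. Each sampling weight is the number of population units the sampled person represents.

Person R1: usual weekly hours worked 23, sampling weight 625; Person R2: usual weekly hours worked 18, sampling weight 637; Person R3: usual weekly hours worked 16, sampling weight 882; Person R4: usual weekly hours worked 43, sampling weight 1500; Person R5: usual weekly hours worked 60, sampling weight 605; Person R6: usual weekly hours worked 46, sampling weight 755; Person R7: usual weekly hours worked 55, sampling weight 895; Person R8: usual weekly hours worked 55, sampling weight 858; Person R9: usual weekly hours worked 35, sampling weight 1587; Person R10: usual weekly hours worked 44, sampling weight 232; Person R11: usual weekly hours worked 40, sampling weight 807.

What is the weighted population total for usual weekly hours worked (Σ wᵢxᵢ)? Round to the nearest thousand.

370000

Weighted total = 23×625 + 18×637 + 16×882 + 43×1500 + 60×605 + 46×755 + 55×895 + 55×858 + 35×1587 + 44×232 + 40×807
  = 14375 + 11466 + 14112 + 64500 + 36300 + 34730 + 49225 + 47190 + 55545 + 10208 + 32280 = 369931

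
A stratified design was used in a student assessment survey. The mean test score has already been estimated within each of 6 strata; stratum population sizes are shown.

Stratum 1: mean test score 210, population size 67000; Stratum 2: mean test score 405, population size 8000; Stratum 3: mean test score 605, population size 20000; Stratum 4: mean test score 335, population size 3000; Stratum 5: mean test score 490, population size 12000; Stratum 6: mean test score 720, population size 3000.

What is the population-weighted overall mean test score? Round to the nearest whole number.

340

Σ Nₕ·x̄ₕ = 38455000
Σ Nₕ = 67000 + 8000 + 20000 + 3000 + 12000 + 3000 = 113000
Overall mean = 38455000 / 113000 = 340.30973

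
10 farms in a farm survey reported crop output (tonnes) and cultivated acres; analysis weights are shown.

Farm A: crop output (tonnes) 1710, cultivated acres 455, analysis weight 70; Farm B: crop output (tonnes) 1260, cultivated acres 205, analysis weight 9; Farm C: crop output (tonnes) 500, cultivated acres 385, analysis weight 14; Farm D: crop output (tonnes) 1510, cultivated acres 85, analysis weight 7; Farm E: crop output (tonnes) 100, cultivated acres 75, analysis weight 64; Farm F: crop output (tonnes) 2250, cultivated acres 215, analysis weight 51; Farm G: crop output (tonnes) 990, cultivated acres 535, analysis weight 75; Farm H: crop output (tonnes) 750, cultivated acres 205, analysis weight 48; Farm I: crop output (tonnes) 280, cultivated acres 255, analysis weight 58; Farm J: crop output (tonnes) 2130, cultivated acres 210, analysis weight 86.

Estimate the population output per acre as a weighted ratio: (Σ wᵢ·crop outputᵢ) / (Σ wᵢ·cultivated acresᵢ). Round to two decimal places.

4.19

Σ wᵢ·y = 1710×70 + 1260×9 + 500×14 + 1510×7 + 100×64 + 2250×51 + 990×75 + 750×48 + 280×58 + 2130×86
  = 119700 + 11340 + 7000 + 10570 + 6400 + 114750 + 74250 + 36000 + 16240 + 183180 = 579430
Σ wᵢ·x = 455×70 + 205×9 + 385×14 + 85×7 + 75×64 + 215×51 + 535×75 + 205×48 + 255×58 + 210×86
  = 31850 + 1845 + 5390 + 595 + 4800 + 10965 + 40125 + 9840 + 14790 + 18060 = 138260
Ratio = 579430 / 138260 = 4.1908723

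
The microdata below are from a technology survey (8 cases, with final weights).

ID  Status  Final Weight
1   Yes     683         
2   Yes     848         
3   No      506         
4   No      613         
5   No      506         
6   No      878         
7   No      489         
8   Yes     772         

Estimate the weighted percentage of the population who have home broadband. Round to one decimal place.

43.5

Sum of weights for 'Yes' = 683 + 848 + 772 = 2303
Total weight = 683 + 848 + 506 + 613 + 506 + 878 + 489 + 772 = 5295
Weighted proportion = 2303 / 5295 = 0.43493862 → 43.493862%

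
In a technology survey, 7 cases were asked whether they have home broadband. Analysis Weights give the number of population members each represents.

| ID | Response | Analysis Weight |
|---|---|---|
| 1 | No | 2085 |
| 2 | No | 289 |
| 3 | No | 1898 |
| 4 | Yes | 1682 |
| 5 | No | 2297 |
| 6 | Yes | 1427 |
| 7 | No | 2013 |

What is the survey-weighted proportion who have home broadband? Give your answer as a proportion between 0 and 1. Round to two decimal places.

0.27

Sum of weights for 'Yes' = 1682 + 1427 = 3109
Total weight = 2085 + 289 + 1898 + 1682 + 2297 + 1427 + 2013 = 11691
Weighted proportion = 3109 / 11691 = 0.26593106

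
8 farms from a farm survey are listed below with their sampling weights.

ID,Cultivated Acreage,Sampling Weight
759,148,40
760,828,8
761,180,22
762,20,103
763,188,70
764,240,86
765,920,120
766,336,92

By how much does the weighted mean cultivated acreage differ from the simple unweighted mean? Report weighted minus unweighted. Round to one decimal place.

Unweighted sum = 148 + 828 + 180 + 20 + 188 + 240 + 920 + 336 = 2860
Unweighted mean = 2860 / 8 = 357.5
Weighted sum = 148×40 + 828×8 + 180×22 + 20×103 + 188×70 + 240×86 + 920×120 + 336×92
  = 5920 + 6624 + 3960 + 2060 + 13160 + 20640 + 110400 + 30912 = 193676
Sum of weights = 40 + 8 + 22 + 103 + 70 + 86 + 120 + 92 = 541
Weighted mean = 193676 / 541 = 357.9963
Difference (weighted minus unweighted) = 0.49630314

0.5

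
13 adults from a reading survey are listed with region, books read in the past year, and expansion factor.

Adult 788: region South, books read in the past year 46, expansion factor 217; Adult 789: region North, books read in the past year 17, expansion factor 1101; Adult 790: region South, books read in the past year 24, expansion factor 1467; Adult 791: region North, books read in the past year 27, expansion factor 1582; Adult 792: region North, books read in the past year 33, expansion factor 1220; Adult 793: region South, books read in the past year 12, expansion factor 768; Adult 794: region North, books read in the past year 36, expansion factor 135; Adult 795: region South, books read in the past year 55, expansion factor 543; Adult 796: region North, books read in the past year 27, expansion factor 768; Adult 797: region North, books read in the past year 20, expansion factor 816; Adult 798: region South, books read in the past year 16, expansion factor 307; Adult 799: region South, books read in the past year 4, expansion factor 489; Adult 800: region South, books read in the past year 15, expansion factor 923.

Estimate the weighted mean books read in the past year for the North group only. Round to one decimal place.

25.5

North rows: 789, 791, 792, 794, 796, 797
Weighted sum = 17×1101 + 27×1582 + 33×1220 + 36×135 + 27×768 + 20×816
  = 18717 + 42714 + 40260 + 4860 + 20736 + 16320 = 143607
Sum of weights = 1101 + 1582 + 1220 + 135 + 768 + 816 = 5622
Weighted mean = 143607 / 5622 = 25.543757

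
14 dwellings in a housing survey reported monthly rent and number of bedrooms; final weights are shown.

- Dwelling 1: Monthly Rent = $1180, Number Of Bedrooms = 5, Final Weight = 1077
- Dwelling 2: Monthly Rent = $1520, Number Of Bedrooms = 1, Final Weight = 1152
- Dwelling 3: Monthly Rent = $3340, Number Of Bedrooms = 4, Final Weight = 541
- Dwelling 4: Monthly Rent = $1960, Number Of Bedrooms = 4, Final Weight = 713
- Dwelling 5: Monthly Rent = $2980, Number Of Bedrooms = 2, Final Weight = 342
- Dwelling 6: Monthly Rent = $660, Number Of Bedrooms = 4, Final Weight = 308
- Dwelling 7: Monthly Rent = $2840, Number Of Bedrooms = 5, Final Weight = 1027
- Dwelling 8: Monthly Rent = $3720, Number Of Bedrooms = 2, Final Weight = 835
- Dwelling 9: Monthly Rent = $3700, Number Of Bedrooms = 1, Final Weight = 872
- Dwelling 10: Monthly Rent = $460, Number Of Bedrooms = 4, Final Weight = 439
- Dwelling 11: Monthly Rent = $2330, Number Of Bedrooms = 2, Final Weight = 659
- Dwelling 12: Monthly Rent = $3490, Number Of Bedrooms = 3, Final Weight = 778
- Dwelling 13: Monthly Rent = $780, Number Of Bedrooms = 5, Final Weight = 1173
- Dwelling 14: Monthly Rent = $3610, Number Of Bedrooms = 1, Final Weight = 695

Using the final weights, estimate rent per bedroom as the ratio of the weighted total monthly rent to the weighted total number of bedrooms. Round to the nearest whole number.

Σ wᵢ·y = 24574560
Σ wᵢ·x = 33114
Ratio = 24574560 / 33114 = 742.11995

742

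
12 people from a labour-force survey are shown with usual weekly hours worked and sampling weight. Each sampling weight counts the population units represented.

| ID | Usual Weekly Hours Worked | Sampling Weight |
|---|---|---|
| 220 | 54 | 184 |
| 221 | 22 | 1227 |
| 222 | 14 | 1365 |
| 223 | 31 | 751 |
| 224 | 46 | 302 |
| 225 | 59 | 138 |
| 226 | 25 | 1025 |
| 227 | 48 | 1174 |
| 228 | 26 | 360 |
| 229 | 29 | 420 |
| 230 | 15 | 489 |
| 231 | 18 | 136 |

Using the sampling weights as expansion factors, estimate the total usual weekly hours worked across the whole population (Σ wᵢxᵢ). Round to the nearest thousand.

215000

Weighted total = 54×184 + 22×1227 + 14×1365 + 31×751 + 46×302 + 59×138 + 25×1025 + 48×1174 + 26×360 + 29×420 + 15×489 + 18×136
  = 9936 + 26994 + 19110 + 23281 + 13892 + 8142 + 25625 + 56352 + 9360 + 12180 + 7335 + 2448 = 214655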